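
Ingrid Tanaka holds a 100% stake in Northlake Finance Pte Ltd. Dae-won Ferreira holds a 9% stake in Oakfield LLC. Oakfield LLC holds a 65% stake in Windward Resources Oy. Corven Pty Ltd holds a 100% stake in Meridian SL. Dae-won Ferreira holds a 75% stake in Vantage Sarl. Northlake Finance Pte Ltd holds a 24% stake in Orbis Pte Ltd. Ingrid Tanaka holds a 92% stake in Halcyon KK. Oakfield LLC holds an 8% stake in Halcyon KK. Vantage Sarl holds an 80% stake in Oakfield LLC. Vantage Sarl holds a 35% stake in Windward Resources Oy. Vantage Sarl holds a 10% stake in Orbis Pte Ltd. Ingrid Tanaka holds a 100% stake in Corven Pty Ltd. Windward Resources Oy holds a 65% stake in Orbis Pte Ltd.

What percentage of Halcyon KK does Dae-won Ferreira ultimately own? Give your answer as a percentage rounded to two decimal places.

5.52%

Dae-won reaches Halcyon along 2 paths.
Via Vantage → Oakfield: 75% × 80% × 8% = 4.8%.
Via Oakfield: 9% × 8% = 0.72%.
Total: 4.8% + 0.72% = 5.52%.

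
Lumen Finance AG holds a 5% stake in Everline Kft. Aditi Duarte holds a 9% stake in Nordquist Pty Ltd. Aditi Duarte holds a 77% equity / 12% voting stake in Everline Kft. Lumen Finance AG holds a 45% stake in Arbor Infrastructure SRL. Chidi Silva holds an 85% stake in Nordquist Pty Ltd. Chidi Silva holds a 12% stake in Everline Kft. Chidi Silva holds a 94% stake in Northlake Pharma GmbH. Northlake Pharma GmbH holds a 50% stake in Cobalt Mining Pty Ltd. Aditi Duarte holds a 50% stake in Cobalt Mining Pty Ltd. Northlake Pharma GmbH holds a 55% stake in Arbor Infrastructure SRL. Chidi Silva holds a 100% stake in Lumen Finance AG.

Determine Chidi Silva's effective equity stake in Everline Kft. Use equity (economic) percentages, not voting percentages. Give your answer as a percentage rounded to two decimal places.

17.00%

Chidi reaches Everline along 2 paths.
Direct stake: 12% = 12%.
Via Lumen: 100% × 5% = 5%.
Total: 12% + 5% = 17%.
Rounded: 17.00%.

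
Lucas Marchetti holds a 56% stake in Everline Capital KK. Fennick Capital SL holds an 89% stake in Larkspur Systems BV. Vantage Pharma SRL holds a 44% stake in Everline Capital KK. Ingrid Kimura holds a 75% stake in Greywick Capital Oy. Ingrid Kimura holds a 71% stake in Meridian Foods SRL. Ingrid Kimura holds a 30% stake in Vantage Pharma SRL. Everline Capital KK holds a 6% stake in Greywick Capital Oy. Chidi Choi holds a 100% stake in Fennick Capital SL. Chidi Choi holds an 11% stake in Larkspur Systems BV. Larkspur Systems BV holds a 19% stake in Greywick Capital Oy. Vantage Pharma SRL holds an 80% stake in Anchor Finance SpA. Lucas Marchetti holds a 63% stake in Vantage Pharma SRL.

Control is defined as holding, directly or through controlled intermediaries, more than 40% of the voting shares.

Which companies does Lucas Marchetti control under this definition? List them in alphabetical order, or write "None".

Anchor Finance SpA, Everline Capital KK, Vantage Pharma SRL

Lucas holds 63% of Vantage, so Lucas controls Vantage.
Vantage and Lucas together hold 44% + 56% = 100% of Everline, so Lucas controls Everline.
Vantage holds 80% of Anchor, so Lucas controls Anchor.
No other company's threshold is met.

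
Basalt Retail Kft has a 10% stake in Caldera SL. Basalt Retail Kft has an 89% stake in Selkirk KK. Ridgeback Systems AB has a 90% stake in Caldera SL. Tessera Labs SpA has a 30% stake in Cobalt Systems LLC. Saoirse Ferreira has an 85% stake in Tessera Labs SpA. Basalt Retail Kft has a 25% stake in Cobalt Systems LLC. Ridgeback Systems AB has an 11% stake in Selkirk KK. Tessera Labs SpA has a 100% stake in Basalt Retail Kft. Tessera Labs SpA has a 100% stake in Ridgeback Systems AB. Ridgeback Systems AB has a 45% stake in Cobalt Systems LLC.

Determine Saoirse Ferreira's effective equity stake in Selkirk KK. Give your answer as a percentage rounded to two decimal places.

85.00%

Saoirse reaches Selkirk along 2 paths.
Via Tessera → Basalt: 85% × 100% × 89% = 75.65%.
Via Tessera → Ridgeback: 85% × 100% × 11% = 9.35%.
Total: 75.65% + 9.35% = 85%.
Rounded: 85.00%.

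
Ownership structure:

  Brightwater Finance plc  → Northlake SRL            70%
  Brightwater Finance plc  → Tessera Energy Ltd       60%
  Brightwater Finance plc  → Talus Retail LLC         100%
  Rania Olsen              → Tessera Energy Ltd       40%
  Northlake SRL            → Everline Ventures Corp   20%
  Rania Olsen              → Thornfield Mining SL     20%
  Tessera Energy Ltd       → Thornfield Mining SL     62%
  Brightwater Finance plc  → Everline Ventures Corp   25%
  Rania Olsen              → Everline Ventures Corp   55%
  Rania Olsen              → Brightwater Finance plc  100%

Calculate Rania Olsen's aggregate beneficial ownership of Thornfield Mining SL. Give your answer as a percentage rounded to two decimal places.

Rania reaches Thornfield along 3 paths.
Direct stake: 20% = 20%.
Via Tessera: 40% × 62% = 24.8%.
Via Brightwater → Tessera: 100% × 60% × 62% = 37.2%.
Total: 20% + 24.8% + 37.2% = 82%.
Rounded: 82.00%.

82.00%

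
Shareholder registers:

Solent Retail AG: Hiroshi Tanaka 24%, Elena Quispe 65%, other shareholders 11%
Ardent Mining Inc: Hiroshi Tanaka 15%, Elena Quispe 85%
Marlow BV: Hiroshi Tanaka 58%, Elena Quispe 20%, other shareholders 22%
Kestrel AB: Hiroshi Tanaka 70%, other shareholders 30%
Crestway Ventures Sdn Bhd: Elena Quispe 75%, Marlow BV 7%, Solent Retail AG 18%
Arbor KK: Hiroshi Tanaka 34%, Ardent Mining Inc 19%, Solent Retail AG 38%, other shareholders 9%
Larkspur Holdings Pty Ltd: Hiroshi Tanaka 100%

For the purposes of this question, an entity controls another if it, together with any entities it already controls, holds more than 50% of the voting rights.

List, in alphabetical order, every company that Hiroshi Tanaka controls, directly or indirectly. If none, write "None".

Kestrel AB, Larkspur Holdings Pty Ltd, Marlow BV

Hiroshi holds 58% of Marlow, so Hiroshi controls Marlow.
Hiroshi holds 70% of Kestrel, so Hiroshi controls Kestrel.
Hiroshi holds 100% of Larkspur, so Hiroshi controls Larkspur.
No other company's threshold is met.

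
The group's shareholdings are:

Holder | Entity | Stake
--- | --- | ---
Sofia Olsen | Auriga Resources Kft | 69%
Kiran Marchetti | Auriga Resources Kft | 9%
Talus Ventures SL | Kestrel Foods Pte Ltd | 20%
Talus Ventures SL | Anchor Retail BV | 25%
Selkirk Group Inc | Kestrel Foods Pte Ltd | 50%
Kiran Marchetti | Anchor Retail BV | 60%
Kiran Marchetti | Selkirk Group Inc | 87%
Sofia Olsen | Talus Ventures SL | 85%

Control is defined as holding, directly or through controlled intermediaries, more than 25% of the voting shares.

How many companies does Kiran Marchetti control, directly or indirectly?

Kiran holds 87% of Selkirk, so Kiran controls Selkirk.
Kiran holds 60% of Anchor, so Kiran controls Anchor.
Selkirk holds 50% of Kestrel, so Kiran controls Kestrel.
No other company's threshold is met.
Kiran controls 3 companies.

3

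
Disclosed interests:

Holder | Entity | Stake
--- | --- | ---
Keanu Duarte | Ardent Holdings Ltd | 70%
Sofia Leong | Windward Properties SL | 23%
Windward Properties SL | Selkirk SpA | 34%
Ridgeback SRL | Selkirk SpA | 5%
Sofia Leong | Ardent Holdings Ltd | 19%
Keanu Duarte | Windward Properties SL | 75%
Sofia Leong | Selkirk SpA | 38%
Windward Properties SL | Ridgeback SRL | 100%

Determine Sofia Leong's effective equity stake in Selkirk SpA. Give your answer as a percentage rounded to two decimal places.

Sofia reaches Selkirk along 3 paths.
Direct stake: 38% = 38%.
Via Windward: 23% × 34% = 7.82%.
Via Windward → Ridgeback: 23% × 100% × 5% = 1.15%.
Total: 38% + 7.82% + 1.15% = 46.97%.

46.97%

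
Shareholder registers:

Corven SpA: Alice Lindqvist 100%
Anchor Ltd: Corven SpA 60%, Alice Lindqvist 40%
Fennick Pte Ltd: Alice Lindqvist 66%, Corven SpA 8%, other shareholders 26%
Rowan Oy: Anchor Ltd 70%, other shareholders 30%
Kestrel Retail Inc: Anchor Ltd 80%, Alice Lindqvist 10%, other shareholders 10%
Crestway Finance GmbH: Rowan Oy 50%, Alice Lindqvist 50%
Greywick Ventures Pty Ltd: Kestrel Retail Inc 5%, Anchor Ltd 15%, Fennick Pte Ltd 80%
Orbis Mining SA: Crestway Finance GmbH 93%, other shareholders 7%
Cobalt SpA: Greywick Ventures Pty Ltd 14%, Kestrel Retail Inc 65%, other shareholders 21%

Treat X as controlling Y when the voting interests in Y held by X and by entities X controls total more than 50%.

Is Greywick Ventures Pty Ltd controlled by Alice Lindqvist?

Alice holds 100% of Corven, so Alice controls Corven.
Corven and Alice together hold 60% + 40% = 100% of Anchor, so Alice controls Anchor.
Anchor and Alice together hold 80% + 10% = 90% of Kestrel, so Alice controls Kestrel.
Alice and Corven together hold 66% + 8% = 74% of Fennick, so Alice controls Fennick.
Kestrel and Anchor and Fennick together hold 5% + 15% + 80% = 100% of Greywick, so Alice controls Greywick.

Yes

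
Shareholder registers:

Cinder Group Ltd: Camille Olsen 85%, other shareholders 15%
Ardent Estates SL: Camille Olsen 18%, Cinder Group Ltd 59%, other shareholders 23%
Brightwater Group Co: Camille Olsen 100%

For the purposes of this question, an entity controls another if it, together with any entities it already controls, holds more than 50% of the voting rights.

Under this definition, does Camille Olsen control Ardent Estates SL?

Camille holds 85% of Cinder, so Camille controls Cinder.
Camille and Cinder together hold 18% + 59% = 77% of Ardent, so Camille controls Ardent.

Yes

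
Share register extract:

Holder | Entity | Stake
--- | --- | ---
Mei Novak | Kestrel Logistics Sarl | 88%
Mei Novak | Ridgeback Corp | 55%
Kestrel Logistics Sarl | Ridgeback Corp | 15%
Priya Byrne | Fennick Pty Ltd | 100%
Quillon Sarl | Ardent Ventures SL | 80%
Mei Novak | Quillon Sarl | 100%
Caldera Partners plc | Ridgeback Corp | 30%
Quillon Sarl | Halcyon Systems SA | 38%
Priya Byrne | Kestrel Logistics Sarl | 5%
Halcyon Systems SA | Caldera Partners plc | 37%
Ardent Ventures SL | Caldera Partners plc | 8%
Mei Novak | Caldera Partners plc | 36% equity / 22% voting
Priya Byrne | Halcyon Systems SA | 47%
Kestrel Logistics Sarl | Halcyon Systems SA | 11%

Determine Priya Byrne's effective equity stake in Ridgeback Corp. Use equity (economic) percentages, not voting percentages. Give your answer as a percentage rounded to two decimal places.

Priya reaches Ridgeback along 3 paths.
Via Kestrel: 5% × 15% = 0.75%.
Via Kestrel → Halcyon → Caldera: 5% × 11% × 37% × 30% = 0.06105%.
Via Halcyon → Caldera: 47% × 37% × 30% = 5.217%.
Total: 0.75% + 0.06105% + 5.217% = 6.02805%.
Rounded: 6.03%.

6.03%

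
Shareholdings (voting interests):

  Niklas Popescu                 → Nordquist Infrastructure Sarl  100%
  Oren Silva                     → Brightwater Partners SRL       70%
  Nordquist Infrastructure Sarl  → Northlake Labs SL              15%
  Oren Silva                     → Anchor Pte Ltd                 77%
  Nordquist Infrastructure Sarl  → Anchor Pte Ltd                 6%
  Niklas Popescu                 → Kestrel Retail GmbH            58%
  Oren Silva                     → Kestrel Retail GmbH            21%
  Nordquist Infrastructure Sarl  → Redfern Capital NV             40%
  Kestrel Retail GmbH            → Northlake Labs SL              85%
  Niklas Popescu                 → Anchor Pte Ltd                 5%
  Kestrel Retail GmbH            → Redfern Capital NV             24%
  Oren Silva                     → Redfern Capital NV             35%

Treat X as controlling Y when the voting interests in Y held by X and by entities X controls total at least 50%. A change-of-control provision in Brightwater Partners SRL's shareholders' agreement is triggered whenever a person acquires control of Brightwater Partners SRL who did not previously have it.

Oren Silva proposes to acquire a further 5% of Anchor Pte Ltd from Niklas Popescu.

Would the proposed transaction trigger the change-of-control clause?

The purchase adds only to Oren's holdings (Niklas's stake shrinks), so Oren is the only person who could newly come to control Brightwater.
Oren holds 70% of Brightwater, so Oren controls Brightwater.
So Oren already controls Brightwater before the transaction.
After the purchase, Oren's direct stake in Anchor rises to 77% + 5% = 82%, and Niklas's stake falls to 0%.
Oren controlled Brightwater already, so this is not a new person acquiring control; every other person's position is unchanged or reduced.
No new person acquires control, so the clause is not triggered.

No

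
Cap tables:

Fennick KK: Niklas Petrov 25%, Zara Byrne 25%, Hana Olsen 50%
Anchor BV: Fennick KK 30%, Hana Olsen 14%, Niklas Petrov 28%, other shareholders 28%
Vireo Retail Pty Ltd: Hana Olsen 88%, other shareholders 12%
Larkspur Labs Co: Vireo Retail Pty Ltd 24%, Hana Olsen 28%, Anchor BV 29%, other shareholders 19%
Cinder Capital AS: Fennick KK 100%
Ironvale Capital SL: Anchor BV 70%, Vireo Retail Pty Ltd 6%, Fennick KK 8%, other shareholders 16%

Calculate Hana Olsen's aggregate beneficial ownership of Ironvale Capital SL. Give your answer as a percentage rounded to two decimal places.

29.58%

Hana reaches Ironvale along 4 paths.
Via Fennick → Anchor: 50% × 30% × 70% = 10.5%.
Via Anchor: 14% × 70% = 9.8%.
Via Vireo: 88% × 6% = 5.28%.
Via Fennick: 50% × 8% = 4%.
Total: 10.5% + 9.8% + 5.28% + 4% = 29.58%.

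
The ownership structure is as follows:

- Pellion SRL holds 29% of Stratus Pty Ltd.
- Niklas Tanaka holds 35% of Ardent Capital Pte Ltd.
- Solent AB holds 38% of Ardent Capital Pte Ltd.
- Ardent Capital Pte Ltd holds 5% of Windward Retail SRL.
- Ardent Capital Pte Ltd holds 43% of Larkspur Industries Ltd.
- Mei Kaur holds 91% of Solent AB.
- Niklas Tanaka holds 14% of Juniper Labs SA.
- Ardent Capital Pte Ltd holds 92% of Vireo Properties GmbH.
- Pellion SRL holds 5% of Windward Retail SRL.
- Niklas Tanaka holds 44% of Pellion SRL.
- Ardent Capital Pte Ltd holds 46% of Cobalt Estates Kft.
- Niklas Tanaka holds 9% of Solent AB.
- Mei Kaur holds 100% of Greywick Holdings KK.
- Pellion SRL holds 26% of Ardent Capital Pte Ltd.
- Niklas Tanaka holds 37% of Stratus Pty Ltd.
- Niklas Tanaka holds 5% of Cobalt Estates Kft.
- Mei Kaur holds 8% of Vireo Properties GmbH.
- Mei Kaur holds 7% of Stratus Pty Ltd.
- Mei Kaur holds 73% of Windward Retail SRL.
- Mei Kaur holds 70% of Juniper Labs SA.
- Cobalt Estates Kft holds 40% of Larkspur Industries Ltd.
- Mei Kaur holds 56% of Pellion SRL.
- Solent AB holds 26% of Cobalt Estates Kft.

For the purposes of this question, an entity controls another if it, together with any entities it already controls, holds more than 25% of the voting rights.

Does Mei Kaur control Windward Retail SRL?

Mei holds 91% of Solent, so Mei controls Solent.
Mei holds 56% of Pellion, so Mei controls Pellion.
Solent and Pellion together hold 38% + 26% = 64% of Ardent, so Mei controls Ardent.
Ardent and Mei and Pellion together hold 5% + 73% + 5% = 83% of Windward, so Mei controls Windward.

Yes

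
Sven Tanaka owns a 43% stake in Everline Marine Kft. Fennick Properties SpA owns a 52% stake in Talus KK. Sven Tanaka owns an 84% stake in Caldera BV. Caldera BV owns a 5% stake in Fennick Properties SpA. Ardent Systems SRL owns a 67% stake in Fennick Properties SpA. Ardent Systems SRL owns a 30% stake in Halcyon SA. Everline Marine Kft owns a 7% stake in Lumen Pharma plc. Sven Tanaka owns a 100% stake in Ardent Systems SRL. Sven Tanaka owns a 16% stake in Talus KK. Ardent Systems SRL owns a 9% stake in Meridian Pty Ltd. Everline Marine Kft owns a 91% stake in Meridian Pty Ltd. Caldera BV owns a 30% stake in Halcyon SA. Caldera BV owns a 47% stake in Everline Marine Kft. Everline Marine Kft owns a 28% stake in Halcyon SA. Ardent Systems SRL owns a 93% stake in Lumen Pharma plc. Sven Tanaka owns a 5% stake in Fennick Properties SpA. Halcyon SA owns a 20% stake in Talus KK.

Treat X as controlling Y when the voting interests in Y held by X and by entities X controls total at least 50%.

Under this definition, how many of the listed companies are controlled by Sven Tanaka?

Sven holds 100% of Ardent, so Sven controls Ardent.
Sven holds 84% of Caldera, so Sven controls Caldera.
Caldera and Sven and Ardent together hold 5% + 5% + 67% = 77% of Fennick, so Sven controls Fennick.
Caldera and Sven together hold 47% + 43% = 90% of Everline, so Sven controls Everline.
Caldera and Everline and Ardent together hold 30% + 28% + 30% = 88% of Halcyon, so Sven controls Halcyon.
Halcyon and Fennick and Sven together hold 20% + 52% + 16% = 88% of Talus, so Sven controls Talus.
Ardent and Everline together hold 9% + 91% = 100% of Meridian, so Sven controls Meridian.
Everline and Ardent together hold 7% + 93% = 100% of Lumen, so Sven controls Lumen.
Sven controls 8 companies.

8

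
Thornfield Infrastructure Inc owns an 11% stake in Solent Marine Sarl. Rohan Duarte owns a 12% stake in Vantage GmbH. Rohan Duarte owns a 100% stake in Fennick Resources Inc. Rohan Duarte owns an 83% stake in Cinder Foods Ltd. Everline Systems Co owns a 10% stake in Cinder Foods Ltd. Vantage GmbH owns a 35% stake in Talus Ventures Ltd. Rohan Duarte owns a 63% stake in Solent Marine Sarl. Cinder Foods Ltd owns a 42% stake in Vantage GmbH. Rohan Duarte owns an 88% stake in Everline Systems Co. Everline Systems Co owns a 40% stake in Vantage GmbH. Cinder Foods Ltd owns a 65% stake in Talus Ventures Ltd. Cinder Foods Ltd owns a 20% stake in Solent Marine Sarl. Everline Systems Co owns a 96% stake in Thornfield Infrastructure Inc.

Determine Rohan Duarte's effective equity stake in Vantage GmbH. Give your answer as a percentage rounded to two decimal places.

85.76%

Rohan reaches Vantage along 4 paths.
Via Cinder: 83% × 42% = 34.86%.
Via Everline → Cinder: 88% × 10% × 42% = 3.696%.
Direct stake: 12% = 12%.
Via Everline: 88% × 40% = 35.2%.
Total: 34.86% + 3.696% + 12% + 35.2% = 85.756%.
Rounded: 85.76%.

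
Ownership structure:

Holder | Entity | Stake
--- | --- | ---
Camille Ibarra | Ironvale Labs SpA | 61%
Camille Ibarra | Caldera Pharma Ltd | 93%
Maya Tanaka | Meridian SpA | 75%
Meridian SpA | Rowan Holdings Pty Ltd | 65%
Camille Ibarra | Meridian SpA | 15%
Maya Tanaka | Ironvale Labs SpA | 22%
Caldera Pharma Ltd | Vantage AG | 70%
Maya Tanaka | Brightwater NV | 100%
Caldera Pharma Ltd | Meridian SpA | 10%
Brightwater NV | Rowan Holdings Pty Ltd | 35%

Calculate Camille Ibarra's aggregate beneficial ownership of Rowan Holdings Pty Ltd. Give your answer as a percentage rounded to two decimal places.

Camille reaches Rowan along 2 paths.
Via Meridian: 15% × 65% = 9.75%.
Via Caldera → Meridian: 93% × 10% × 65% = 6.045%.
Total: 9.75% + 6.045% = 15.795%.
Rounded: 15.80%.

15.80%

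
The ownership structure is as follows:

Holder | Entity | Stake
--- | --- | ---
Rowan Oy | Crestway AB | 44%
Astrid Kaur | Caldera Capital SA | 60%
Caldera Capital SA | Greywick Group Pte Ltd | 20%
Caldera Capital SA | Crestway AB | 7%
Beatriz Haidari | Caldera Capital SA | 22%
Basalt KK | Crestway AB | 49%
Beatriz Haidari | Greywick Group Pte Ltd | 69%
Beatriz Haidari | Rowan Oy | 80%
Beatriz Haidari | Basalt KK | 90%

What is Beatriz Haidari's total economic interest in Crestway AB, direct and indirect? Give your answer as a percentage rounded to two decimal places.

80.84%

Beatriz reaches Crestway along 3 paths.
Via Caldera: 22% × 7% = 1.54%.
Via Basalt: 90% × 49% = 44.1%.
Via Rowan: 80% × 44% = 35.2%.
Total: 1.54% + 44.1% + 35.2% = 80.84%.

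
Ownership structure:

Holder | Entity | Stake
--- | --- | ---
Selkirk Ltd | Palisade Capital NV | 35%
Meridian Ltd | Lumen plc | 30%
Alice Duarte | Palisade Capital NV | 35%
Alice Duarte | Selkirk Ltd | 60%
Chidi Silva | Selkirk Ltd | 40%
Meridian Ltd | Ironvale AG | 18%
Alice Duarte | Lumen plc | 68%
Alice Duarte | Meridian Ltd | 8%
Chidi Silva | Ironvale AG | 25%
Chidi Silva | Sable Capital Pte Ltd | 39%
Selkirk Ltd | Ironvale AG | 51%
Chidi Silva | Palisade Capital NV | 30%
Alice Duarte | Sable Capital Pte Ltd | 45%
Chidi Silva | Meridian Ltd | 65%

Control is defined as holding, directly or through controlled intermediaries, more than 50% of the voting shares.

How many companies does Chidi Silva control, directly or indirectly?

Chidi holds 65% of Meridian, so Chidi controls Meridian.
No other company's threshold is met.
Chidi controls 1 company.

1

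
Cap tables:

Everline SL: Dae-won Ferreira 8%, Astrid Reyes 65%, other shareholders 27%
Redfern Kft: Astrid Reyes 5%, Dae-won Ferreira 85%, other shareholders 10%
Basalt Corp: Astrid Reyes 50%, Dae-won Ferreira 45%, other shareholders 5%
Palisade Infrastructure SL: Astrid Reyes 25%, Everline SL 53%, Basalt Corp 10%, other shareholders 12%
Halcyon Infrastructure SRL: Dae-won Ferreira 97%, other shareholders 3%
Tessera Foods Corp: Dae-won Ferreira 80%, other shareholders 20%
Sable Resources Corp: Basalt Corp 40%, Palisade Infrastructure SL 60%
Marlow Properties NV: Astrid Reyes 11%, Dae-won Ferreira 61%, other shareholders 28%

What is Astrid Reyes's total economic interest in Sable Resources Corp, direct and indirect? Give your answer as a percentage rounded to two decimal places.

58.67%

Astrid reaches Sable along 4 paths.
Via Basalt: 50% × 40% = 20%.
Via Palisade: 25% × 60% = 15%.
Via Everline → Palisade: 65% × 53% × 60% = 20.67%.
Via Basalt → Palisade: 50% × 10% × 60% = 3%.
Total: 20% + 15% + 20.67% + 3% = 58.67%.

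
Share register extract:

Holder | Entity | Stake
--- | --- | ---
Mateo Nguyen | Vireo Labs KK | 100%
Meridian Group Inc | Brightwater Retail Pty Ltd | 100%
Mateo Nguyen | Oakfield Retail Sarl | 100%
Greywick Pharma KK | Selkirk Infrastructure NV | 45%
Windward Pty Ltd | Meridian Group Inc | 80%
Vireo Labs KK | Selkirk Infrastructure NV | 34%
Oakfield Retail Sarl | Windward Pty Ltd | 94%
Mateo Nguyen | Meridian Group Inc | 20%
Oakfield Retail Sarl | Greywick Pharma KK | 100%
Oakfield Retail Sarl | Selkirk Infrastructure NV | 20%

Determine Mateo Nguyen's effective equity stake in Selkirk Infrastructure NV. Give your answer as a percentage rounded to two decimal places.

99.00%

Mateo reaches Selkirk along 3 paths.
Via Vireo: 100% × 34% = 34%.
Via Oakfield → Greywick: 100% × 100% × 45% = 45%.
Via Oakfield: 100% × 20% = 20%.
Total: 34% + 45% + 20% = 99%.
Rounded: 99.00%.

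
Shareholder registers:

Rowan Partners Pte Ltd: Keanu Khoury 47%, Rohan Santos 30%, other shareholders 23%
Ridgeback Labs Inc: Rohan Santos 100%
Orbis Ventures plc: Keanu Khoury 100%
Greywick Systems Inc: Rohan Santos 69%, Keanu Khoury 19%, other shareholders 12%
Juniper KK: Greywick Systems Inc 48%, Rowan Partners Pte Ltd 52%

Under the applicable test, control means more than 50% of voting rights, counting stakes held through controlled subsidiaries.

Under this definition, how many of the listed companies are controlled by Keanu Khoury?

1

Keanu holds 100% of Orbis, so Keanu controls Orbis.
No other company's threshold is met.
Keanu controls 1 company.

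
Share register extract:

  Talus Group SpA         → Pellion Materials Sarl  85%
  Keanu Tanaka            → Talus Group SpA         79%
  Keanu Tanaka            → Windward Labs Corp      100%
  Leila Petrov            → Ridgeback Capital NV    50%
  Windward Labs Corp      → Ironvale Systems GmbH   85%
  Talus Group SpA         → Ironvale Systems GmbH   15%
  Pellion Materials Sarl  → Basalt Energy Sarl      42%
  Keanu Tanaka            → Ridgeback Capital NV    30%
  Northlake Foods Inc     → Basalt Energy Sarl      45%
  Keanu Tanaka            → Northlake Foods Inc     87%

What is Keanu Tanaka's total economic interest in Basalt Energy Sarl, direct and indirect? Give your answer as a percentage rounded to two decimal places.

67.35%

Keanu reaches Basalt along 2 paths.
Via Talus → Pellion: 79% × 85% × 42% = 28.203%.
Via Northlake: 87% × 45% = 39.15%.
Total: 28.203% + 39.15% = 67.353%.
Rounded: 67.35%.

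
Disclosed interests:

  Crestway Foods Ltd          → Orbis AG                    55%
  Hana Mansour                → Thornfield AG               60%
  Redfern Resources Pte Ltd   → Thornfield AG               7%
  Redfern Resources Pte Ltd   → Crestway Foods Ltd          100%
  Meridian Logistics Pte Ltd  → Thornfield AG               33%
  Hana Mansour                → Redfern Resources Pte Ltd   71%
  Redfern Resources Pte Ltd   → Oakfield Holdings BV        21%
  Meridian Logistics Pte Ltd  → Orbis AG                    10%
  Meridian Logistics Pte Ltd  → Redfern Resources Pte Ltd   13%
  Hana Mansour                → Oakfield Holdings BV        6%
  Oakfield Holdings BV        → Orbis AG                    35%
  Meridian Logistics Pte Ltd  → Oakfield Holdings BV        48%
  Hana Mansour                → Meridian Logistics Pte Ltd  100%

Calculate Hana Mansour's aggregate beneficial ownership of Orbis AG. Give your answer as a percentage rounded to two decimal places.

81.27%

Hana reaches Orbis along 7 paths.
Via Redfern → Crestway: 71% × 100% × 55% = 39.05%.
Via Meridian → Redfern → Crestway: 100% × 13% × 100% × 55% = 7.15%.
Via Meridian: 100% × 10% = 10%.
Via Redfern → Oakfield: 71% × 21% × 35% = 5.2185%.
Via Meridian → Redfern → Oakfield: 100% × 13% × 21% × 35% = 0.9555%.
Via Oakfield: 6% × 35% = 2.1%.
Via Meridian → Oakfield: 100% × 48% × 35% = 16.8%.
Total: 39.05% + 7.15% + 10% + 5.2185% + 0.9555% + 2.1% + 16.8% = 81.274%.
Rounded: 81.27%.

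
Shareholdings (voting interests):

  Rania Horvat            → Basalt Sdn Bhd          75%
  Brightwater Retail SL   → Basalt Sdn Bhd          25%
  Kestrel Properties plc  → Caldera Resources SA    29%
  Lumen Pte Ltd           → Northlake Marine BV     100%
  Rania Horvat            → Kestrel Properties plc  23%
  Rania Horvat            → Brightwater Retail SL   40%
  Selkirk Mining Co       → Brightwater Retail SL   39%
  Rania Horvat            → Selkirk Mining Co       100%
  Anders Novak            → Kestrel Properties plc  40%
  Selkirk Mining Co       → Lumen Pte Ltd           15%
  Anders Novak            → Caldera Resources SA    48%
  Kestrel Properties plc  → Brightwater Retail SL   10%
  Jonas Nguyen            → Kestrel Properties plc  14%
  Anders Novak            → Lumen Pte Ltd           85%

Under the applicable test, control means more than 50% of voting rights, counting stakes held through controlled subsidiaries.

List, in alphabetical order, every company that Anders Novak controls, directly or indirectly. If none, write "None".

Lumen Pte Ltd, Northlake Marine BV

Anders holds 85% of Lumen, so Anders controls Lumen.
Lumen holds 100% of Northlake, so Anders controls Northlake.
No other company's threshold is met.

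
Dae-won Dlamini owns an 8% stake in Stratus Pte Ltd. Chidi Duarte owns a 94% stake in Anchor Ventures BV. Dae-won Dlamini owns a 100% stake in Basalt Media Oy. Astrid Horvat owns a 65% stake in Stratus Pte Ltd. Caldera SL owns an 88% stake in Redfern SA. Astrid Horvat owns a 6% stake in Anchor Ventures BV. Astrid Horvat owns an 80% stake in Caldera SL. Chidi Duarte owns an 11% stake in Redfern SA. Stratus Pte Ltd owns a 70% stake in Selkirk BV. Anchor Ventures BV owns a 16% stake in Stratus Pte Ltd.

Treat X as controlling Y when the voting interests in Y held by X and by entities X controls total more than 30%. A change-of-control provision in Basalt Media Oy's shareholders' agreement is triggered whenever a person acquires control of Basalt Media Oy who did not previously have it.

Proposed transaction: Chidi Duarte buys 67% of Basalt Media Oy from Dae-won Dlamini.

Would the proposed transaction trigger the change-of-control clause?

The purchase adds only to Chidi's holdings (Dae-won's stake shrinks), so Chidi is the only person who could newly come to control Basalt.
Chidi holds 94% of Anchor, so Chidi controls Anchor.
Neither Chidi nor any entity Chidi controls holds any voting interest in Basalt.
So before the transaction, Chidi does not control Basalt.
After the purchase, Chidi holds 67% of Basalt directly, and Dae-won's stake falls to 33%.
Chidi holds 67% of Basalt, so Chidi controls Basalt.
Chidi did not control Basalt before and does after, so the clause is triggered.

Yes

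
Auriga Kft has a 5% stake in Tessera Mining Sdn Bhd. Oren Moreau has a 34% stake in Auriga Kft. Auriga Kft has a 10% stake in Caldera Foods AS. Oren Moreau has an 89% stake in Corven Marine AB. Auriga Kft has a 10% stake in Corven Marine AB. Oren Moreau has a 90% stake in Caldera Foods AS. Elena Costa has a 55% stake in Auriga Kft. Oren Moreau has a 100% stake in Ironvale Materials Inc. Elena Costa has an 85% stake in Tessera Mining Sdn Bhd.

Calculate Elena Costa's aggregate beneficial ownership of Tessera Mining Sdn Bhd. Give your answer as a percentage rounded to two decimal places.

87.75%

Elena reaches Tessera along 2 paths.
Via Auriga: 55% × 5% = 2.75%.
Direct stake: 85% = 85%.
Total: 2.75% + 85% = 87.75%.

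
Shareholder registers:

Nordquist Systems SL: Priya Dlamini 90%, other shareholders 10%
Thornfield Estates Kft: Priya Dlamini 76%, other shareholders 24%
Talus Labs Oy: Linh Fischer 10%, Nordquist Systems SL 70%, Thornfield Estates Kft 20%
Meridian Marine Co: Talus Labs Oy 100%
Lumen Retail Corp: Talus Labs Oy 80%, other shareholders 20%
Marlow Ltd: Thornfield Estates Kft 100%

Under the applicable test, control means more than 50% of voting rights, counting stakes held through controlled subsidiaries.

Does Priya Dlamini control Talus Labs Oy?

Yes

Priya holds 90% of Nordquist, so Priya controls Nordquist.
Priya holds 76% of Thornfield, so Priya controls Thornfield.
Nordquist and Thornfield together hold 70% + 20% = 90% of Talus, so Priya controls Talus.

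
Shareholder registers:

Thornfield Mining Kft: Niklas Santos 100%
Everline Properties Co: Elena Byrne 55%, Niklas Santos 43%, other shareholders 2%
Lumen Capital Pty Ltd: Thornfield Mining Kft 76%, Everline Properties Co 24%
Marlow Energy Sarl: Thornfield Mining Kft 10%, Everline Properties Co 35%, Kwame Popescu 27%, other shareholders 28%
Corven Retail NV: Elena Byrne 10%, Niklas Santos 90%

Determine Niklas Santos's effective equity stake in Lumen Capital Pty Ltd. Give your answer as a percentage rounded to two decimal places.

Niklas reaches Lumen along 2 paths.
Via Thornfield: 100% × 76% = 76%.
Via Everline: 43% × 24% = 10.32%.
Total: 76% + 10.32% = 86.32%.

86.32%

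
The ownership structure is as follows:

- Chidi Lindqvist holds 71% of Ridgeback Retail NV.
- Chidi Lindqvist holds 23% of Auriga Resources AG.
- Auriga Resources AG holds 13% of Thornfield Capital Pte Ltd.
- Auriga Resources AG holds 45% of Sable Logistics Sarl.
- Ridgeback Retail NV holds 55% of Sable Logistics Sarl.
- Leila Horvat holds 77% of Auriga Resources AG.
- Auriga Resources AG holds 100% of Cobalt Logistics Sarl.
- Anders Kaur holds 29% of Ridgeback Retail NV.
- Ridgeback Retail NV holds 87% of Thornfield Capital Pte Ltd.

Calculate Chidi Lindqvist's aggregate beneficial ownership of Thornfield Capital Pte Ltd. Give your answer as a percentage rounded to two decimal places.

Chidi reaches Thornfield along 2 paths.
Via Ridgeback: 71% × 87% = 61.77%.
Via Auriga: 23% × 13% = 2.99%.
Total: 61.77% + 2.99% = 64.76%.

64.76%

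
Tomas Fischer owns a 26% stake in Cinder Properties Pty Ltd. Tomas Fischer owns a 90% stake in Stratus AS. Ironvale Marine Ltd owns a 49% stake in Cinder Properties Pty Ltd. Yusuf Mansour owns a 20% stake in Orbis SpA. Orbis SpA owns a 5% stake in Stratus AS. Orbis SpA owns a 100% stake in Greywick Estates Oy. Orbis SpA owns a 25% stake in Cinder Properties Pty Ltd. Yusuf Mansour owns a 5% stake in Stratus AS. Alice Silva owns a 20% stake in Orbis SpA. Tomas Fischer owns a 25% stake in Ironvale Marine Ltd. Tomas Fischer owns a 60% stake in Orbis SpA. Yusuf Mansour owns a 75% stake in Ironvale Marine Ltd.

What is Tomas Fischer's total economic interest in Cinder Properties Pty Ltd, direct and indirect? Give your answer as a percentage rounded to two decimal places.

53.25%

Tomas reaches Cinder along 3 paths.
Via Orbis: 60% × 25% = 15%.
Direct stake: 26% = 26%.
Via Ironvale: 25% × 49% = 12.25%.
Total: 15% + 26% + 12.25% = 53.25%.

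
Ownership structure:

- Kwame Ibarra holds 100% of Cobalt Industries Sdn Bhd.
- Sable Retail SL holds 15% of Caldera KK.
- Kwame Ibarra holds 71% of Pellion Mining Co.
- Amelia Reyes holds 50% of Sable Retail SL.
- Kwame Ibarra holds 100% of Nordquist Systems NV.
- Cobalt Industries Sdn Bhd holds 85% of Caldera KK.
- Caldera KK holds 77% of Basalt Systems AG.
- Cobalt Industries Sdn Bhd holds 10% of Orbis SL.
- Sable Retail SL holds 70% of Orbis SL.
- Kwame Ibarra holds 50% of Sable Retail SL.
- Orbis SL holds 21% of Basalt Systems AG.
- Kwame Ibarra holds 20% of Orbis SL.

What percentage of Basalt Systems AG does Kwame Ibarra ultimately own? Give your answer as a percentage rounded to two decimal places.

Kwame reaches Basalt along 5 paths.
Via Sable → Caldera: 50% × 15% × 77% = 5.775%.
Via Cobalt → Caldera: 100% × 85% × 77% = 65.45%.
Via Orbis: 20% × 21% = 4.2%.
Via Sable → Orbis: 50% × 70% × 21% = 7.35%.
Via Cobalt → Orbis: 100% × 10% × 21% = 2.1%.
Total: 5.775% + 65.45% + 4.2% + 7.35% + 2.1% = 84.875%.
Rounded: 84.88%.

84.88%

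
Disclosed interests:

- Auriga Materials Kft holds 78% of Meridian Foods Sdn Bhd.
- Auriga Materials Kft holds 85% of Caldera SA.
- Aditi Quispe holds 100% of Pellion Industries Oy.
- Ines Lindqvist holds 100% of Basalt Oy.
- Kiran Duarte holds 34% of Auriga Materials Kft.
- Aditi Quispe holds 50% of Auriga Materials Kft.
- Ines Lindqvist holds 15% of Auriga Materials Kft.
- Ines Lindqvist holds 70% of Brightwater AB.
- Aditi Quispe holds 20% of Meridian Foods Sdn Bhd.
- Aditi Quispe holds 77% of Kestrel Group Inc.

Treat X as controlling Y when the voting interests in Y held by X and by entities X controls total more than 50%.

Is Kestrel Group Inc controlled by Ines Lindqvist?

No

Ines holds 70% of Brightwater, so Ines controls Brightwater.
Ines holds 100% of Basalt, so Ines controls Basalt.
Neither Ines nor any entity Ines controls holds any voting interest in Kestrel.
So Ines does not control Kestrel.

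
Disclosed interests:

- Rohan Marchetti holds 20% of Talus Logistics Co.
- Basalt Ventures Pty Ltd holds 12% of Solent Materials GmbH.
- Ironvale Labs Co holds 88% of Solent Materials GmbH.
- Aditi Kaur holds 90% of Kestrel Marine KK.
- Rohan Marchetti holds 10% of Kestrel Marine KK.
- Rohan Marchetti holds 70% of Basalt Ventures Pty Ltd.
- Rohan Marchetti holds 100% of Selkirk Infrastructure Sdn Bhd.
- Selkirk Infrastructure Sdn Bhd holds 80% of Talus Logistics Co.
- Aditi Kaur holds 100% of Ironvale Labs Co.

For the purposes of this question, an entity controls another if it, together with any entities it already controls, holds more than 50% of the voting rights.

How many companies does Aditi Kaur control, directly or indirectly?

Aditi holds 100% of Ironvale, so Aditi controls Ironvale.
Aditi holds 90% of Kestrel, so Aditi controls Kestrel.
Ironvale holds 88% of Solent, so Aditi controls Solent.
No other company's threshold is met.
Aditi controls 3 companies.

3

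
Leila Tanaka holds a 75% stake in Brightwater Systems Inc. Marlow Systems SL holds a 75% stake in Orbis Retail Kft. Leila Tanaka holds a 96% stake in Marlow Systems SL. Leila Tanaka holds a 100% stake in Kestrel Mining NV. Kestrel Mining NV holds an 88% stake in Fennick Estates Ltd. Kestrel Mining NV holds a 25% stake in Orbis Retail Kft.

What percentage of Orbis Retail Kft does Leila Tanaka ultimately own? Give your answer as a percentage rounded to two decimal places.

97.00%

Leila reaches Orbis along 2 paths.
Via Kestrel: 100% × 25% = 25%.
Via Marlow: 96% × 75% = 72%.
Total: 25% + 72% = 97%.
Rounded: 97.00%.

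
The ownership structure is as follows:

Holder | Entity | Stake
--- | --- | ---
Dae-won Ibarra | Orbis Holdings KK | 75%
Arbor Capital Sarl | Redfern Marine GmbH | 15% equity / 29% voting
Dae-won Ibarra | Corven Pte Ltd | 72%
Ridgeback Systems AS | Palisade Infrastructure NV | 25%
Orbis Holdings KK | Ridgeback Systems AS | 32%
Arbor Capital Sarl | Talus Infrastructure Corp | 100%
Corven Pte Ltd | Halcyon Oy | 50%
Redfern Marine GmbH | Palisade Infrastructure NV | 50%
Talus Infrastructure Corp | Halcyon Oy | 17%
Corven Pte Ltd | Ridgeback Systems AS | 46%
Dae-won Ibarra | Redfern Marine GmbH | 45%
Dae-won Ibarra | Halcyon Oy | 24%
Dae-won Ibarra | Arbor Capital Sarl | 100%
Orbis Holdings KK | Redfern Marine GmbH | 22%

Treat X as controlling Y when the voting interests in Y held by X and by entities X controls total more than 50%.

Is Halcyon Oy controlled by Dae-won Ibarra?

Dae-won holds 72% of Corven, so Dae-won controls Corven.
Dae-won holds 100% of Arbor, so Dae-won controls Arbor.
Arbor holds 100% of Talus, so Dae-won controls Talus.
Corven and Dae-won and Talus together hold 50% + 24% + 17% = 91% of Halcyon, so Dae-won controls Halcyon.

Yes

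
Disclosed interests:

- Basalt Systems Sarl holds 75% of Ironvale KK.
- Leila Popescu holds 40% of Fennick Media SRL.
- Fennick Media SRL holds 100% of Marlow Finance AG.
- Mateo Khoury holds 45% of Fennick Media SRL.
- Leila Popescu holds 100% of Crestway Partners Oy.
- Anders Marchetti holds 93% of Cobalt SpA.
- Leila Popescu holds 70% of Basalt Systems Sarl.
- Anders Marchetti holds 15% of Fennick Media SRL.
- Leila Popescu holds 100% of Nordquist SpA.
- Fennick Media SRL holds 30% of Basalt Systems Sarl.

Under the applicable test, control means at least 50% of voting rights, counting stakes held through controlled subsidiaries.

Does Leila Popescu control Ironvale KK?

Yes

Leila holds 70% of Basalt, so Leila controls Basalt.
Basalt holds 75% of Ironvale, so Leila controls Ironvale.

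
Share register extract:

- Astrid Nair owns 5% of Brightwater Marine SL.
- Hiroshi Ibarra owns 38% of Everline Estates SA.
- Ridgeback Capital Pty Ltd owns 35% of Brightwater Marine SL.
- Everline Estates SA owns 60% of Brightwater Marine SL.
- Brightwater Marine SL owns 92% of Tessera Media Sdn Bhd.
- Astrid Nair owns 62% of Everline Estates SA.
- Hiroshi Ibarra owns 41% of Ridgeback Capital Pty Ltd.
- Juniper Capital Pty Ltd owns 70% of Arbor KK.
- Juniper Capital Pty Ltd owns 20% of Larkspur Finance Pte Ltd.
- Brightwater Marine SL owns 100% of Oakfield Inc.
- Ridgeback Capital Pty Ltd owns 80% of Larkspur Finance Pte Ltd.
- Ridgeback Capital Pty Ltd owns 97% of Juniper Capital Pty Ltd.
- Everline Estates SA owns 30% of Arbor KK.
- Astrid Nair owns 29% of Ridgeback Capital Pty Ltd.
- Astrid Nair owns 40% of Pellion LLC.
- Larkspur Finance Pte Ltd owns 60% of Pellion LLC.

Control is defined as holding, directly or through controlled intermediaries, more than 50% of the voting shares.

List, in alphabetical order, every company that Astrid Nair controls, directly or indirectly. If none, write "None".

Brightwater Marine SL, Everline Estates SA, Oakfield Inc, Tessera Media Sdn Bhd

Astrid holds 62% of Everline, so Astrid controls Everline.
Everline and Astrid together hold 60% + 5% = 65% of Brightwater, so Astrid controls Brightwater.
Brightwater holds 100% of Oakfield, so Astrid controls Oakfield.
Brightwater holds 92% of Tessera, so Astrid controls Tessera.
No other company's threshold is met.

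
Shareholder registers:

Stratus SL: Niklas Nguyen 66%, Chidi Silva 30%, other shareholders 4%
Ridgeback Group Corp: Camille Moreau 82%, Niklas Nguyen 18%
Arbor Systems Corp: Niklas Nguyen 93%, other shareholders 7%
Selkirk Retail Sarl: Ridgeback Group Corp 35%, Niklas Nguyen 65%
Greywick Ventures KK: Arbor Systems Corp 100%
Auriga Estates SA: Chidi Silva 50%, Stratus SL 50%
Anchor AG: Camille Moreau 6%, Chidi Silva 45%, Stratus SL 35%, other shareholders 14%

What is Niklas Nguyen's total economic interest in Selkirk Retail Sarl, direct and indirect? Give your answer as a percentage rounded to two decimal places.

Niklas reaches Selkirk along 2 paths.
Via Ridgeback: 18% × 35% = 6.3%.
Direct stake: 65% = 65%.
Total: 6.3% + 65% = 71.3%.
Rounded: 71.30%.

71.30%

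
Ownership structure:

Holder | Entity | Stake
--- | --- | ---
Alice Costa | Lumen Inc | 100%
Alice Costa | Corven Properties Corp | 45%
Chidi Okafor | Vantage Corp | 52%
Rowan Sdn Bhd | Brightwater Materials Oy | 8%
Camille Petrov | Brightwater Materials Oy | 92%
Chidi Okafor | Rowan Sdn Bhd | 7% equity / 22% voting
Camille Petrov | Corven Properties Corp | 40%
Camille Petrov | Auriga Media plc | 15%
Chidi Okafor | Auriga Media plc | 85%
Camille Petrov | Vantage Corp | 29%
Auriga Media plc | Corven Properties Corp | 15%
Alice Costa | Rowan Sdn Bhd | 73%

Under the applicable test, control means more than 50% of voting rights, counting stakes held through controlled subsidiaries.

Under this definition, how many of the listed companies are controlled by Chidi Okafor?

Chidi holds 85% of Auriga, so Chidi controls Auriga.
Chidi holds 52% of Vantage, so Chidi controls Vantage.
No other company's threshold is met.
Chidi controls 2 companies.

2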